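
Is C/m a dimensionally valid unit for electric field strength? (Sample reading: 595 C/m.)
No

electric field strength has SI base units: kg * m / (A * s^3)
C/m does NOT reduce to kg * m / (A * s^3); a valid unit for electric field strength would be e.g. V/m.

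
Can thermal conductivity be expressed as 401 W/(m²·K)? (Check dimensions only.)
No

thermal conductivity has SI base units: kg * m / (s^3 * K)
W/(m²·K) does NOT reduce to kg * m / (s^3 * K); a valid unit for thermal conductivity would be e.g. W/(m·K).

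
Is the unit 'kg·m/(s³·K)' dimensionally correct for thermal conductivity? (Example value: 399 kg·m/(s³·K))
Yes

thermal conductivity has SI base units: kg * m / (s^3 * K)
kg·m/(s³·K) reduces to the same SI base units, so it is a valid unit for thermal conductivity.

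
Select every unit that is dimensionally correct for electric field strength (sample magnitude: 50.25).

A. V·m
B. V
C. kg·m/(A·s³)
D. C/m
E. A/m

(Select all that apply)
C

electric field strength has SI base units: kg * m / (A * s^3)

Checking each option against kg * m / (A * s^3):
  A. V·m: ✗ does not match
  B. V: ✗ does not match
  C. kg·m/(A·s³): ✓ matches
  D. C/m: ✗ does not match
  E. A/m: ✗ does not match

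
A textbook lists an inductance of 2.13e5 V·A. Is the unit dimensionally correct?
No

inductance has SI base units: kg * m^2 / (A^2 * s^2)
V·A does NOT reduce to kg * m^2 / (A^2 * s^2); a valid unit for inductance would be e.g. H.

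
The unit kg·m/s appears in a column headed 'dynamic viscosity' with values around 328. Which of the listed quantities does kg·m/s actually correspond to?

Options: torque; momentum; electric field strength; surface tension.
momentum

dynamic viscosity should have units dimensionally equivalent to kg / (m * s) (e.g. Pa·s).
The given unit 'kg·m/s' reduces to kg * m / s. Of the listed options, that is the dimensionality of momentum.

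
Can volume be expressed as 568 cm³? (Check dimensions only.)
Yes

volume has SI base units: m^3
cm³ reduces to the same SI base units, so it is a valid unit for volume.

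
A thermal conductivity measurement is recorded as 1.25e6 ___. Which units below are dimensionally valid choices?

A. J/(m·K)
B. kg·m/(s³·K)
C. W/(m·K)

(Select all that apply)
B, C

thermal conductivity has SI base units: kg * m / (s^3 * K)

Checking each option against kg * m / (s^3 * K):
  A. J/(m·K): ✗ does not match
  B. kg·m/(s³·K): ✓ matches
  C. W/(m·K): ✓ matches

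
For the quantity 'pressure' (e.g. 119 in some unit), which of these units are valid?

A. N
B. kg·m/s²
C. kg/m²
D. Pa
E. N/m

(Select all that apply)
D

pressure has SI base units: kg / (m * s^2)

Checking each option against kg / (m * s^2):
  A. N: ✗ does not match
  B. kg·m/s²: ✗ does not match
  C. kg/m²: ✗ does not match
  D. Pa: ✓ matches
  E. N/m: ✗ does not match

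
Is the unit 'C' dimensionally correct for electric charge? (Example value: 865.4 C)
Yes

electric charge has SI base units: A * s
C reduces to the same SI base units, so it is a valid unit for electric charge.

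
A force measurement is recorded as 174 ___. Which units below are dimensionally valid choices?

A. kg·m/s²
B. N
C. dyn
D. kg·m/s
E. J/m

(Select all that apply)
A, B, C, E

force has SI base units: kg * m / s^2

Checking each option against kg * m / s^2:
  A. kg·m/s²: ✓ matches
  B. N: ✓ matches
  C. dyn: ✓ matches
  D. kg·m/s: ✗ does not match
  E. J/m: ✓ matches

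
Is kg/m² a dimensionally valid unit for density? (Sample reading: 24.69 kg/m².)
No

density has SI base units: kg / m^3
kg/m² does NOT reduce to kg / m^3; a valid unit for density would be e.g. kg/m³.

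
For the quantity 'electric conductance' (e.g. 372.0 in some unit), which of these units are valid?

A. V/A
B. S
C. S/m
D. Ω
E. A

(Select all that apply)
B

electric conductance has SI base units: A^2 * s^3 / (kg * m^2)

Checking each option against A^2 * s^3 / (kg * m^2):
  A. V/A: ✗ does not match
  B. S: ✓ matches
  C. S/m: ✗ does not match
  D. Ω: ✗ does not match
  E. A: ✗ does not match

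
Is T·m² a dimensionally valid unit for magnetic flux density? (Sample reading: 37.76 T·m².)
No

magnetic flux density has SI base units: kg / (A * s^2)
T·m² does NOT reduce to kg / (A * s^2); a valid unit for magnetic flux density would be e.g. T.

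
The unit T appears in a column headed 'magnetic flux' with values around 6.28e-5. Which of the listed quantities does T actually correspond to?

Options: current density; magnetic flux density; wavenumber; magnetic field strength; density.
magnetic flux density

magnetic flux should have units dimensionally equivalent to kg * m^2 / (A * s^2) (e.g. Wb).
The given unit 'T' reduces to kg / (A * s^2). Of the listed options, that is the dimensionality of magnetic flux density.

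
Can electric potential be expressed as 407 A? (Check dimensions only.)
No

electric potential has SI base units: kg * m^2 / (A * s^3)
A does NOT reduce to kg * m^2 / (A * s^3); a valid unit for electric potential would be e.g. V.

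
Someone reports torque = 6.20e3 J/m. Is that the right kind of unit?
No

torque has SI base units: kg * m^2 / s^2
J/m does NOT reduce to kg * m^2 / s^2; a valid unit for torque would be e.g. N·m.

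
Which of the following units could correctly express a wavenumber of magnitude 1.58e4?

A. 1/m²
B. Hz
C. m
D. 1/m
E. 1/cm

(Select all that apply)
D, E

wavenumber has SI base units: 1 / m

Checking each option against 1 / m:
  A. 1/m²: ✗ does not match
  B. Hz: ✗ does not match
  C. m: ✗ does not match
  D. 1/m: ✓ matches
  E. 1/cm: ✓ matches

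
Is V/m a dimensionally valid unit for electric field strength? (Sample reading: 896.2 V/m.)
Yes

electric field strength has SI base units: kg * m / (A * s^3)
V/m reduces to the same SI base units, so it is a valid unit for electric field strength.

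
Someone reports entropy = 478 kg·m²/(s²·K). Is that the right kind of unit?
Yes

entropy has SI base units: kg * m^2 / (s^2 * K)
kg·m²/(s²·K) reduces to the same SI base units, so it is a valid unit for entropy.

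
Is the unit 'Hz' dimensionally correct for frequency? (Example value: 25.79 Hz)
Yes

frequency has SI base units: 1 / s
Hz reduces to the same SI base units, so it is a valid unit for frequency.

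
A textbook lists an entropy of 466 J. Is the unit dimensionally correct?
No

entropy has SI base units: kg * m^2 / (s^2 * K)
J does NOT reduce to kg * m^2 / (s^2 * K); a valid unit for entropy would be e.g. J/K.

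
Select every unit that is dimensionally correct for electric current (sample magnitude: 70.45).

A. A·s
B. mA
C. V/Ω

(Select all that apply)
B, C

electric current has SI base units: A

Checking each option against A:
  A. A·s: ✗ does not match
  B. mA: ✓ matches
  C. V/Ω: ✓ matches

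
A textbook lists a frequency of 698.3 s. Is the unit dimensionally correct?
No

frequency has SI base units: 1 / s
s does NOT reduce to 1 / s; a valid unit for frequency would be e.g. Hz.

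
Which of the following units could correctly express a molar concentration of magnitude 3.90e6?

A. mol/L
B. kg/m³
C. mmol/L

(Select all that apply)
A, C

molar concentration has SI base units: mol / m^3

Checking each option against mol / m^3:
  A. mol/L: ✓ matches
  B. kg/m³: ✗ does not match
  C. mmol/L: ✓ matches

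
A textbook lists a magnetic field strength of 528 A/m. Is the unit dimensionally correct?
Yes

magnetic field strength has SI base units: A / m
A/m reduces to the same SI base units, so it is a valid unit for magnetic field strength.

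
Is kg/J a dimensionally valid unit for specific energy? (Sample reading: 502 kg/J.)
No

specific energy has SI base units: m^2 / s^2
kg/J does NOT reduce to m^2 / s^2; a valid unit for specific energy would be e.g. J/kg.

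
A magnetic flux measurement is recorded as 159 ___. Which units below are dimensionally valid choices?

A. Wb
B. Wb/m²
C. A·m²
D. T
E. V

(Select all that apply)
A

magnetic flux has SI base units: kg * m^2 / (A * s^2)

Checking each option against kg * m^2 / (A * s^2):
  A. Wb: ✓ matches
  B. Wb/m²: ✗ does not match
  C. A·m²: ✗ does not match
  D. T: ✗ does not match
  E. V: ✗ does not match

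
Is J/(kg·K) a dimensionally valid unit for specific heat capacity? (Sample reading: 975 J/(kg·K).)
Yes

specific heat capacity has SI base units: m^2 / (s^2 * K)
J/(kg·K) reduces to the same SI base units, so it is a valid unit for specific heat capacity.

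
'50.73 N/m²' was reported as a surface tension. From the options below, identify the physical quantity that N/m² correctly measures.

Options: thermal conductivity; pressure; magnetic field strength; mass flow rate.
pressure

surface tension should have units dimensionally equivalent to kg / s^2 (e.g. N/m).
The given unit 'N/m²' reduces to kg / (m * s^2). Of the listed options, that is the dimensionality of pressure.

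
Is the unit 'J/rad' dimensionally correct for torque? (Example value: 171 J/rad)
Yes

torque has SI base units: kg * m^2 / s^2
J/rad reduces to the same SI base units, so it is a valid unit for torque.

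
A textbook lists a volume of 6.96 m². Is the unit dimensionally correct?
No

volume has SI base units: m^3
m² does NOT reduce to m^3; a valid unit for volume would be e.g. m³.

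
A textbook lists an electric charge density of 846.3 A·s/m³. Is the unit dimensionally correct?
Yes

electric charge density has SI base units: A * s / m^3
A·s/m³ reduces to the same SI base units, so it is a valid unit for electric charge density.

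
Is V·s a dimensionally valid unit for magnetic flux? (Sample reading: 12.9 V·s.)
Yes

magnetic flux has SI base units: kg * m^2 / (A * s^2)
V·s reduces to the same SI base units, so it is a valid unit for magnetic flux.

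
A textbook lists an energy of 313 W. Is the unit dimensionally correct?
No

energy has SI base units: kg * m^2 / s^2
W does NOT reduce to kg * m^2 / s^2; a valid unit for energy would be e.g. J.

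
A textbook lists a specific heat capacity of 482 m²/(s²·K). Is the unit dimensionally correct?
Yes

specific heat capacity has SI base units: m^2 / (s^2 * K)
m²/(s²·K) reduces to the same SI base units, so it is a valid unit for specific heat capacity.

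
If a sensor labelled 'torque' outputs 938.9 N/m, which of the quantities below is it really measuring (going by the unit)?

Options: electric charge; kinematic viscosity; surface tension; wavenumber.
surface tension

torque should have units dimensionally equivalent to kg * m^2 / s^2 (e.g. N·m).
The given unit 'N/m' reduces to kg / s^2. Of the listed options, that is the dimensionality of surface tension.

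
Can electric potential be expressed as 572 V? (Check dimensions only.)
Yes

electric potential has SI base units: kg * m^2 / (A * s^3)
V reduces to the same SI base units, so it is a valid unit for electric potential.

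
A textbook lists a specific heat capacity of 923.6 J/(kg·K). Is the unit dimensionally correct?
Yes

specific heat capacity has SI base units: m^2 / (s^2 * K)
J/(kg·K) reduces to the same SI base units, so it is a valid unit for specific heat capacity.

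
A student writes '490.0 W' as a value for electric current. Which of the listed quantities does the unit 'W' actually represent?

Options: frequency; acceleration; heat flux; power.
power

electric current should have units dimensionally equivalent to A (e.g. A).
The given unit 'W' reduces to kg * m^2 / s^3. Of the listed options, that is the dimensionality of power.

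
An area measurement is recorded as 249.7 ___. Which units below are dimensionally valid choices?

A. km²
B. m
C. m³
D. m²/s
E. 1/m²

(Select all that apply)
A

area has SI base units: m^2

Checking each option against m^2:
  A. km²: ✓ matches
  B. m: ✗ does not match
  C. m³: ✗ does not match
  D. m²/s: ✗ does not match
  E. 1/m²: ✗ does not match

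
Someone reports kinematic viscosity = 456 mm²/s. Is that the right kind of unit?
Yes

kinematic viscosity has SI base units: m^2 / s
mm²/s reduces to the same SI base units, so it is a valid unit for kinematic viscosity.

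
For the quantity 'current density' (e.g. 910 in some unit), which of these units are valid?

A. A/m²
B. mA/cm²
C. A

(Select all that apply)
A, B

current density has SI base units: A / m^2

Checking each option against A / m^2:
  A. A/m²: ✓ matches
  B. mA/cm²: ✓ matches
  C. A: ✗ does not match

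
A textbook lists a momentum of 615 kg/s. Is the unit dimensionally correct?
No

momentum has SI base units: kg * m / s
kg/s does NOT reduce to kg * m / s; a valid unit for momentum would be e.g. kg·m/s.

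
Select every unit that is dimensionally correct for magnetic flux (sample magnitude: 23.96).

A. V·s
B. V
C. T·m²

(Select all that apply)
A, C

magnetic flux has SI base units: kg * m^2 / (A * s^2)

Checking each option against kg * m^2 / (A * s^2):
  A. V·s: ✓ matches
  B. V: ✗ does not match
  C. T·m²: ✓ matches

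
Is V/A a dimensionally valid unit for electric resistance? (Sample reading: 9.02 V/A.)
Yes

electric resistance has SI base units: kg * m^2 / (A^2 * s^3)
V/A reduces to the same SI base units, so it is a valid unit for electric resistance.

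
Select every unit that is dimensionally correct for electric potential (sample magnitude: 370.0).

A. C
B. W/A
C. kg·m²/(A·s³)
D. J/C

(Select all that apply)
B, C, D

electric potential has SI base units: kg * m^2 / (A * s^3)

Checking each option against kg * m^2 / (A * s^3):
  A. C: ✗ does not match
  B. W/A: ✓ matches
  C. kg·m²/(A·s³): ✓ matches
  D. J/C: ✓ matches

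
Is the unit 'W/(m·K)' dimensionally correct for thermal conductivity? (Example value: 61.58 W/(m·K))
Yes

thermal conductivity has SI base units: kg * m / (s^3 * K)
W/(m·K) reduces to the same SI base units, so it is a valid unit for thermal conductivity.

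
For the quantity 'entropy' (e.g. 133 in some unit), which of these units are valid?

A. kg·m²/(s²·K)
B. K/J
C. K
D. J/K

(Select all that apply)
A, D

entropy has SI base units: kg * m^2 / (s^2 * K)

Checking each option against kg * m^2 / (s^2 * K):
  A. kg·m²/(s²·K): ✓ matches
  B. K/J: ✗ does not match
  C. K: ✗ does not match
  D. J/K: ✓ matches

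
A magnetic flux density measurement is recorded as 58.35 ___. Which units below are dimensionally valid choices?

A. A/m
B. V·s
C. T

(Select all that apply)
C

magnetic flux density has SI base units: kg / (A * s^2)

Checking each option against kg / (A * s^2):
  A. A/m: ✗ does not match
  B. V·s: ✗ does not match
  C. T: ✓ matches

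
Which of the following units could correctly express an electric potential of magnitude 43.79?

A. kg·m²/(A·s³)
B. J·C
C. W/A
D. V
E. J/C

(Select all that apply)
A, C, D, E

electric potential has SI base units: kg * m^2 / (A * s^3)

Checking each option against kg * m^2 / (A * s^3):
  A. kg·m²/(A·s³): ✓ matches
  B. J·C: ✗ does not match
  C. W/A: ✓ matches
  D. V: ✓ matches
  E. J/C: ✓ matches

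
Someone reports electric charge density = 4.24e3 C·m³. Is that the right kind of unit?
No

electric charge density has SI base units: A * s / m^3
C·m³ does NOT reduce to A * s / m^3; a valid unit for electric charge density would be e.g. C/m³.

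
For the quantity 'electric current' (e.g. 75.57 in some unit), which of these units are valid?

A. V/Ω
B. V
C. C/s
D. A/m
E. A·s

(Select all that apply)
A, C

electric current has SI base units: A

Checking each option against A:
  A. V/Ω: ✓ matches
  B. V: ✗ does not match
  C. C/s: ✓ matches
  D. A/m: ✗ does not match
  E. A·s: ✗ does not match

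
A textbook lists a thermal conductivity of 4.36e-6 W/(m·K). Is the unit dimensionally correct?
Yes

thermal conductivity has SI base units: kg * m / (s^3 * K)
W/(m·K) reduces to the same SI base units, so it is a valid unit for thermal conductivity.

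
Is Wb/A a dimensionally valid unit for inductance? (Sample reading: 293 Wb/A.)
Yes

inductance has SI base units: kg * m^2 / (A^2 * s^2)
Wb/A reduces to the same SI base units, so it is a valid unit for inductance.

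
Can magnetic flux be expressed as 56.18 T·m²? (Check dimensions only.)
Yes

magnetic flux has SI base units: kg * m^2 / (A * s^2)
T·m² reduces to the same SI base units, so it is a valid unit for magnetic flux.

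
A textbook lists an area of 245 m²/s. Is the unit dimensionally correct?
No

area has SI base units: m^2
m²/s does NOT reduce to m^2; a valid unit for area would be e.g. m².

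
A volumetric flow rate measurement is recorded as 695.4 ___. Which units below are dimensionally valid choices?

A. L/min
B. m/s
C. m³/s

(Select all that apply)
A, C

volumetric flow rate has SI base units: m^3 / s

Checking each option against m^3 / s:
  A. L/min: ✓ matches
  B. m/s: ✗ does not match
  C. m³/s: ✓ matches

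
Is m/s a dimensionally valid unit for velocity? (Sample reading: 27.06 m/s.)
Yes

velocity has SI base units: m / s
m/s reduces to the same SI base units, so it is a valid unit for velocity.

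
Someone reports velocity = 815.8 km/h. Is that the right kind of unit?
Yes

velocity has SI base units: m / s
km/h reduces to the same SI base units, so it is a valid unit for velocity.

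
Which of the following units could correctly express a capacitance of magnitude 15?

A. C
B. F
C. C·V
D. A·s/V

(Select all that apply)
B, D

capacitance has SI base units: A^2 * s^4 / (kg * m^2)

Checking each option against A^2 * s^4 / (kg * m^2):
  A. C: ✗ does not match
  B. F: ✓ matches
  C. C·V: ✗ does not match
  D. A·s/V: ✓ matches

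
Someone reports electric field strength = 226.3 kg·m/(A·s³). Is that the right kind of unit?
Yes

electric field strength has SI base units: kg * m / (A * s^3)
kg·m/(A·s³) reduces to the same SI base units, so it is a valid unit for electric field strength.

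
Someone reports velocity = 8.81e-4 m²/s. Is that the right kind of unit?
No

velocity has SI base units: m / s
m²/s does NOT reduce to m / s; a valid unit for velocity would be e.g. m/s.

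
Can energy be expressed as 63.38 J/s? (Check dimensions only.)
No

energy has SI base units: kg * m^2 / s^2
J/s does NOT reduce to kg * m^2 / s^2; a valid unit for energy would be e.g. J.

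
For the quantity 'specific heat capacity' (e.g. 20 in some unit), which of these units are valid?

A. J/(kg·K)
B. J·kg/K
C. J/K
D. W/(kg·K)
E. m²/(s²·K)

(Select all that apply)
A, E

specific heat capacity has SI base units: m^2 / (s^2 * K)

Checking each option against m^2 / (s^2 * K):
  A. J/(kg·K): ✓ matches
  B. J·kg/K: ✗ does not match
  C. J/K: ✗ does not match
  D. W/(kg·K): ✗ does not match
  E. m²/(s²·K): ✓ matches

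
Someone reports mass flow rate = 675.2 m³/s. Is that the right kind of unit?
No

mass flow rate has SI base units: kg / s
m³/s does NOT reduce to kg / s; a valid unit for mass flow rate would be e.g. kg/s.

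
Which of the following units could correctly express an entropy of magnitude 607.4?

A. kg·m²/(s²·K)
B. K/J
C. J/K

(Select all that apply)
A, C

entropy has SI base units: kg * m^2 / (s^2 * K)

Checking each option against kg * m^2 / (s^2 * K):
  A. kg·m²/(s²·K): ✓ matches
  B. K/J: ✗ does not match
  C. J/K: ✓ matches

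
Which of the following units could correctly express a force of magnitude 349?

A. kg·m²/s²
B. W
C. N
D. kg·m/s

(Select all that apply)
C

force has SI base units: kg * m / s^2

Checking each option against kg * m / s^2:
  A. kg·m²/s²: ✗ does not match
  B. W: ✗ does not match
  C. N: ✓ matches
  D. kg·m/s: ✗ does not match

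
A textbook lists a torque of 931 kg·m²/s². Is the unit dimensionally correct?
Yes

torque has SI base units: kg * m^2 / s^2
kg·m²/s² reduces to the same SI base units, so it is a valid unit for torque.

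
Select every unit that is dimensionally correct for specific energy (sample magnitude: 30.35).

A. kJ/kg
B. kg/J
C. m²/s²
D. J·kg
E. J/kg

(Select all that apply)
A, C, E

specific energy has SI base units: m^2 / s^2

Checking each option against m^2 / s^2:
  A. kJ/kg: ✓ matches
  B. kg/J: ✗ does not match
  C. m²/s²: ✓ matches
  D. J·kg: ✗ does not match
  E. J/kg: ✓ matches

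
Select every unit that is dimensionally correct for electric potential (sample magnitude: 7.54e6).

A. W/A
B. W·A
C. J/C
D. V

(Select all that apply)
A, C, D

electric potential has SI base units: kg * m^2 / (A * s^3)

Checking each option against kg * m^2 / (A * s^3):
  A. W/A: ✓ matches
  B. W·A: ✗ does not match
  C. J/C: ✓ matches
  D. V: ✓ matches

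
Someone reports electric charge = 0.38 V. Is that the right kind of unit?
No

electric charge has SI base units: A * s
V does NOT reduce to A * s; a valid unit for electric charge would be e.g. C.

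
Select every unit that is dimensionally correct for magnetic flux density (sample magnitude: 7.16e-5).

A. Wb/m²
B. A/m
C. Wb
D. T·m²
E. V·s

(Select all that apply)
A

magnetic flux density has SI base units: kg / (A * s^2)

Checking each option against kg / (A * s^2):
  A. Wb/m²: ✓ matches
  B. A/m: ✗ does not match
  C. Wb: ✗ does not match
  D. T·m²: ✗ does not match
  E. V·s: ✗ does not match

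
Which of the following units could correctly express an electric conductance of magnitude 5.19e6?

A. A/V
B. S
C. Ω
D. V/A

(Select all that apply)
A, B

electric conductance has SI base units: A^2 * s^3 / (kg * m^2)

Checking each option against A^2 * s^3 / (kg * m^2):
  A. A/V: ✓ matches
  B. S: ✓ matches
  C. Ω: ✗ does not match
  D. V/A: ✗ does not match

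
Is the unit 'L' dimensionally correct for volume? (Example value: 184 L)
Yes

volume has SI base units: m^3
L reduces to the same SI base units, so it is a valid unit for volume.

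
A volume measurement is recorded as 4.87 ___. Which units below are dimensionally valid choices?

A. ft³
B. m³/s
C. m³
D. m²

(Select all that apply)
A, C

volume has SI base units: m^3

Checking each option against m^3:
  A. ft³: ✓ matches
  B. m³/s: ✗ does not match
  C. m³: ✓ matches
  D. m²: ✗ does not match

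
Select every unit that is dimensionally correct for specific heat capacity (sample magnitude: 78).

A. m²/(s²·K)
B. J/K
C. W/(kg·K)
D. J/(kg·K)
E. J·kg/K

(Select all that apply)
A, D

specific heat capacity has SI base units: m^2 / (s^2 * K)

Checking each option against m^2 / (s^2 * K):
  A. m²/(s²·K): ✓ matches
  B. J/K: ✗ does not match
  C. W/(kg·K): ✗ does not match
  D. J/(kg·K): ✓ matches
  E. J·kg/K: ✗ does not match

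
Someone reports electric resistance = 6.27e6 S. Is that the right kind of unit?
No

electric resistance has SI base units: kg * m^2 / (A^2 * s^3)
S does NOT reduce to kg * m^2 / (A^2 * s^3); a valid unit for electric resistance would be e.g. Ω.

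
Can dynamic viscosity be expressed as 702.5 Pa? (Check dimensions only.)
No

dynamic viscosity has SI base units: kg / (m * s)
Pa does NOT reduce to kg / (m * s); a valid unit for dynamic viscosity would be e.g. Pa·s.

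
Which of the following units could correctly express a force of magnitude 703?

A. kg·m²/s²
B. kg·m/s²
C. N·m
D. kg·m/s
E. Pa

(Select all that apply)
B

force has SI base units: kg * m / s^2

Checking each option against kg * m / s^2:
  A. kg·m²/s²: ✗ does not match
  B. kg·m/s²: ✓ matches
  C. N·m: ✗ does not match
  D. kg·m/s: ✗ does not match
  E. Pa: ✗ does not match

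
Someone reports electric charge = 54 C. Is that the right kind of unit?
Yes

electric charge has SI base units: A * s
C reduces to the same SI base units, so it is a valid unit for electric charge.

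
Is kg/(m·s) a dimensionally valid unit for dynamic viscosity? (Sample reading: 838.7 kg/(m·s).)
Yes

dynamic viscosity has SI base units: kg / (m * s)
kg/(m·s) reduces to the same SI base units, so it is a valid unit for dynamic viscosity.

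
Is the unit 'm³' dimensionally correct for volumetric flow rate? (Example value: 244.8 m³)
No

volumetric flow rate has SI base units: m^3 / s
m³ does NOT reduce to m^3 / s; a valid unit for volumetric flow rate would be e.g. m³/s.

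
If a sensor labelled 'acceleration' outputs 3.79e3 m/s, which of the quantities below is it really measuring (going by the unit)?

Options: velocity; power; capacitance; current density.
velocity

acceleration should have units dimensionally equivalent to m / s^2 (e.g. m/s²).
The given unit 'm/s' reduces to m / s. Of the listed options, that is the dimensionality of velocity.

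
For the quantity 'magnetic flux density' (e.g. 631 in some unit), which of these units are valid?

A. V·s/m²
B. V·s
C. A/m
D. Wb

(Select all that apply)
A

magnetic flux density has SI base units: kg / (A * s^2)

Checking each option against kg / (A * s^2):
  A. V·s/m²: ✓ matches
  B. V·s: ✗ does not match
  C. A/m: ✗ does not match
  D. Wb: ✗ does not match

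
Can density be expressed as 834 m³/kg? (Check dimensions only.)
No

density has SI base units: kg / m^3
m³/kg does NOT reduce to kg / m^3; a valid unit for density would be e.g. kg/m³.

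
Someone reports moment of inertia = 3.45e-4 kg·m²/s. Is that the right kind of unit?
No

moment of inertia has SI base units: kg * m^2
kg·m²/s does NOT reduce to kg * m^2; a valid unit for moment of inertia would be e.g. kg·m².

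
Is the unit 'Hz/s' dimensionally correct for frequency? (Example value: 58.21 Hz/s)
No

frequency has SI base units: 1 / s
Hz/s does NOT reduce to 1 / s; a valid unit for frequency would be e.g. Hz.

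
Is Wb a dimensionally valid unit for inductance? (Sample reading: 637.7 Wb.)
No

inductance has SI base units: kg * m^2 / (A^2 * s^2)
Wb does NOT reduce to kg * m^2 / (A^2 * s^2); a valid unit for inductance would be e.g. H.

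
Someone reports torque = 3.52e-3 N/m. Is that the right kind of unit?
No

torque has SI base units: kg * m^2 / s^2
N/m does NOT reduce to kg * m^2 / s^2; a valid unit for torque would be e.g. N·m.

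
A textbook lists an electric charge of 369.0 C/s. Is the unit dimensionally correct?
No

electric charge has SI base units: A * s
C/s does NOT reduce to A * s; a valid unit for electric charge would be e.g. C.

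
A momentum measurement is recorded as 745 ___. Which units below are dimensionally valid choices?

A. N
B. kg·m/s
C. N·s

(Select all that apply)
B, C

momentum has SI base units: kg * m / s

Checking each option against kg * m / s:
  A. N: ✗ does not match
  B. kg·m/s: ✓ matches
  C. N·s: ✓ matches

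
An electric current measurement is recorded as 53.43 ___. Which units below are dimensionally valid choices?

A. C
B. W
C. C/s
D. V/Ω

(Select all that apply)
C, D

electric current has SI base units: A

Checking each option against A:
  A. C: ✗ does not match
  B. W: ✗ does not match
  C. C/s: ✓ matches
  D. V/Ω: ✓ matches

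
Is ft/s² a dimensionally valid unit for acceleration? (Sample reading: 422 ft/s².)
Yes

acceleration has SI base units: m / s^2
ft/s² reduces to the same SI base units, so it is a valid unit for acceleration.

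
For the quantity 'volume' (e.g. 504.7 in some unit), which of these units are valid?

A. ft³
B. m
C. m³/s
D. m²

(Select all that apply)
A

volume has SI base units: m^3

Checking each option against m^3:
  A. ft³: ✓ matches
  B. m: ✗ does not match
  C. m³/s: ✗ does not match
  D. m²: ✗ does not match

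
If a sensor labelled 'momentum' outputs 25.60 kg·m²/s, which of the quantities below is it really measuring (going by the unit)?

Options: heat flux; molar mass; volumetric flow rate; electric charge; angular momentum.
angular momentum

momentum should have units dimensionally equivalent to kg * m / s (e.g. kg·m/s).
The given unit 'kg·m²/s' reduces to kg * m^2 / s. Of the listed options, that is the dimensionality of angular momentum.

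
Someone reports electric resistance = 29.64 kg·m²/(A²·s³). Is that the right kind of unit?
Yes

electric resistance has SI base units: kg * m^2 / (A^2 * s^3)
kg·m²/(A²·s³) reduces to the same SI base units, so it is a valid unit for electric resistance.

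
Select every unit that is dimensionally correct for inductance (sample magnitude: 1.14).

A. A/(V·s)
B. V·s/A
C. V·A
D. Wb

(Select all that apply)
B

inductance has SI base units: kg * m^2 / (A^2 * s^2)

Checking each option against kg * m^2 / (A^2 * s^2):
  A. A/(V·s): ✗ does not match
  B. V·s/A: ✓ matches
  C. V·A: ✗ does not match
  D. Wb: ✗ does not match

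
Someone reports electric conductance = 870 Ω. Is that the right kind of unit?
No

electric conductance has SI base units: A^2 * s^3 / (kg * m^2)
Ω does NOT reduce to A^2 * s^3 / (kg * m^2); a valid unit for electric conductance would be e.g. S.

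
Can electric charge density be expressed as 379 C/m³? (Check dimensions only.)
Yes

electric charge density has SI base units: A * s / m^3
C/m³ reduces to the same SI base units, so it is a valid unit for electric charge density.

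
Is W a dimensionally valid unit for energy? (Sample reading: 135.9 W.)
No

energy has SI base units: kg * m^2 / s^2
W does NOT reduce to kg * m^2 / s^2; a valid unit for energy would be e.g. J.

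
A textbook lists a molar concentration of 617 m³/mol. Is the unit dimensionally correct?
No

molar concentration has SI base units: mol / m^3
m³/mol does NOT reduce to mol / m^3; a valid unit for molar concentration would be e.g. mol/m³.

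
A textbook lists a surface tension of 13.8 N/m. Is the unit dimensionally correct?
Yes

surface tension has SI base units: kg / s^2
N/m reduces to the same SI base units, so it is a valid unit for surface tension.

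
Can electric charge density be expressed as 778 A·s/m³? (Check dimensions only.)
Yes

electric charge density has SI base units: A * s / m^3
A·s/m³ reduces to the same SI base units, so it is a valid unit for electric charge density.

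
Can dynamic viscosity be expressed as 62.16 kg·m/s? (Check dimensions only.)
No

dynamic viscosity has SI base units: kg / (m * s)
kg·m/s does NOT reduce to kg / (m * s); a valid unit for dynamic viscosity would be e.g. Pa·s.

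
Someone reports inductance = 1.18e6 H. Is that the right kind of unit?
Yes

inductance has SI base units: kg * m^2 / (A^2 * s^2)
H reduces to the same SI base units, so it is a valid unit for inductance.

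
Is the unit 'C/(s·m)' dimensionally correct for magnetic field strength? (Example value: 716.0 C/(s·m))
Yes

magnetic field strength has SI base units: A / m
C/(s·m) reduces to the same SI base units, so it is a valid unit for magnetic field strength.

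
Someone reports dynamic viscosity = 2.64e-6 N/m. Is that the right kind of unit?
No

dynamic viscosity has SI base units: kg / (m * s)
N/m does NOT reduce to kg / (m * s); a valid unit for dynamic viscosity would be e.g. Pa·s.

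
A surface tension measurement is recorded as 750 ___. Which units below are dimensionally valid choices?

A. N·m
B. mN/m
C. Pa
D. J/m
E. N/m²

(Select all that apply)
B

surface tension has SI base units: kg / s^2

Checking each option against kg / s^2:
  A. N·m: ✗ does not match
  B. mN/m: ✓ matches
  C. Pa: ✗ does not match
  D. J/m: ✗ does not match
  E. N/m²: ✗ does not match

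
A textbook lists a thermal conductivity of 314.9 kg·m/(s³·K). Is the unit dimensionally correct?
Yes

thermal conductivity has SI base units: kg * m / (s^3 * K)
kg·m/(s³·K) reduces to the same SI base units, so it is a valid unit for thermal conductivity.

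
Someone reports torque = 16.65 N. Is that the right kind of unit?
No

torque has SI base units: kg * m^2 / s^2
N does NOT reduce to kg * m^2 / s^2; a valid unit for torque would be e.g. N·m.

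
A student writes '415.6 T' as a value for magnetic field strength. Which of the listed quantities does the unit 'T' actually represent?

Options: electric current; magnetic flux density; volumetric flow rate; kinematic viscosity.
magnetic flux density

magnetic field strength should have units dimensionally equivalent to A / m (e.g. A/m).
The given unit 'T' reduces to kg / (A * s^2). Of the listed options, that is the dimensionality of magnetic flux density.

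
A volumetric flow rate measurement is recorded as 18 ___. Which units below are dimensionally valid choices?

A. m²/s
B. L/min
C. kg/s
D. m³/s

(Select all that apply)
B, D

volumetric flow rate has SI base units: m^3 / s

Checking each option against m^3 / s:
  A. m²/s: ✗ does not match
  B. L/min: ✓ matches
  C. kg/s: ✗ does not match
  D. m³/s: ✓ matches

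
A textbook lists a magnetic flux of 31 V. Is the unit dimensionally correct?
No

magnetic flux has SI base units: kg * m^2 / (A * s^2)
V does NOT reduce to kg * m^2 / (A * s^2); a valid unit for magnetic flux would be e.g. Wb.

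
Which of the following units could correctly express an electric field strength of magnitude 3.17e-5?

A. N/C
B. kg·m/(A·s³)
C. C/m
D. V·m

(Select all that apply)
A, B

electric field strength has SI base units: kg * m / (A * s^3)

Checking each option against kg * m / (A * s^3):
  A. N/C: ✓ matches
  B. kg·m/(A·s³): ✓ matches
  C. C/m: ✗ does not match
  D. V·m: ✗ does not match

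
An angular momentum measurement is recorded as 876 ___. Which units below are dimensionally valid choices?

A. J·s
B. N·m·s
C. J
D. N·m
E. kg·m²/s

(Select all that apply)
A, B, E

angular momentum has SI base units: kg * m^2 / s

Checking each option against kg * m^2 / s:
  A. J·s: ✓ matches
  B. N·m·s: ✓ matches
  C. J: ✗ does not match
  D. N·m: ✗ does not match
  E. kg·m²/s: ✓ matches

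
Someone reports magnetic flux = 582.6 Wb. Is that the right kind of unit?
Yes

magnetic flux has SI base units: kg * m^2 / (A * s^2)
Wb reduces to the same SI base units, so it is a valid unit for magnetic flux.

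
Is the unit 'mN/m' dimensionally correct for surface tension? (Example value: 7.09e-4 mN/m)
Yes

surface tension has SI base units: kg / s^2
mN/m reduces to the same SI base units, so it is a valid unit for surface tension.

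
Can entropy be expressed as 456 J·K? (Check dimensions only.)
No

entropy has SI base units: kg * m^2 / (s^2 * K)
J·K does NOT reduce to kg * m^2 / (s^2 * K); a valid unit for entropy would be e.g. J/K.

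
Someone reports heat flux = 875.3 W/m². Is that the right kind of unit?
Yes

heat flux has SI base units: kg / s^3
W/m² reduces to the same SI base units, so it is a valid unit for heat flux.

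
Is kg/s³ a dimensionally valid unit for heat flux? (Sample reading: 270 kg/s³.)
Yes

heat flux has SI base units: kg / s^3
kg/s³ reduces to the same SI base units, so it is a valid unit for heat flux.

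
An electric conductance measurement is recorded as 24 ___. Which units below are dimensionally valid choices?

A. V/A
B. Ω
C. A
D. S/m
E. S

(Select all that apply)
E

electric conductance has SI base units: A^2 * s^3 / (kg * m^2)

Checking each option against A^2 * s^3 / (kg * m^2):
  A. V/A: ✗ does not match
  B. Ω: ✗ does not match
  C. A: ✗ does not match
  D. S/m: ✗ does not match
  E. S: ✓ matches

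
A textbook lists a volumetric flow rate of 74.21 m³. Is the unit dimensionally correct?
No

volumetric flow rate has SI base units: m^3 / s
m³ does NOT reduce to m^3 / s; a valid unit for volumetric flow rate would be e.g. m³/s.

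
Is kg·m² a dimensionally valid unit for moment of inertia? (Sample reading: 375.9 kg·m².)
Yes

moment of inertia has SI base units: kg * m^2
kg·m² reduces to the same SI base units, so it is a valid unit for moment of inertia.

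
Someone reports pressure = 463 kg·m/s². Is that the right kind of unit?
No

pressure has SI base units: kg / (m * s^2)
kg·m/s² does NOT reduce to kg / (m * s^2); a valid unit for pressure would be e.g. Pa.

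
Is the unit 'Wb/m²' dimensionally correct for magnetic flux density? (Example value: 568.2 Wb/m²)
Yes

magnetic flux density has SI base units: kg / (A * s^2)
Wb/m² reduces to the same SI base units, so it is a valid unit for magnetic flux density.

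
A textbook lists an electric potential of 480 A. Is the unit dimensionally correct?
No

electric potential has SI base units: kg * m^2 / (A * s^3)
A does NOT reduce to kg * m^2 / (A * s^3); a valid unit for electric potential would be e.g. V.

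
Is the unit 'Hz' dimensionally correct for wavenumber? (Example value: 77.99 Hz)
No

wavenumber has SI base units: 1 / m
Hz does NOT reduce to 1 / m; a valid unit for wavenumber would be e.g. 1/m.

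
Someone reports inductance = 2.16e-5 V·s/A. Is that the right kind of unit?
Yes

inductance has SI base units: kg * m^2 / (A^2 * s^2)
V·s/A reduces to the same SI base units, so it is a valid unit for inductance.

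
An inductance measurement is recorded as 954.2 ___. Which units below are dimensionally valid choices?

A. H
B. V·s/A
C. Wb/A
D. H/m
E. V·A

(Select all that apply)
A, B, C

inductance has SI base units: kg * m^2 / (A^2 * s^2)

Checking each option against kg * m^2 / (A^2 * s^2):
  A. H: ✓ matches
  B. V·s/A: ✓ matches
  C. Wb/A: ✓ matches
  D. H/m: ✗ does not match
  E. V·A: ✗ does not match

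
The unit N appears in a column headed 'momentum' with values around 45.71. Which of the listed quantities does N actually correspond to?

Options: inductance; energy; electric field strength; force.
force

momentum should have units dimensionally equivalent to kg * m / s (e.g. kg·m/s).
The given unit 'N' reduces to kg * m / s^2. Of the listed options, that is the dimensionality of force.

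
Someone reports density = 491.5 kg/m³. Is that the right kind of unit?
Yes

density has SI base units: kg / m^3
kg/m³ reduces to the same SI base units, so it is a valid unit for density.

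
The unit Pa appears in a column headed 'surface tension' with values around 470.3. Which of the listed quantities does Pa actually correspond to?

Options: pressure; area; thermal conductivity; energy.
pressure

surface tension should have units dimensionally equivalent to kg / s^2 (e.g. N/m).
The given unit 'Pa' reduces to kg / (m * s^2). Of the listed options, that is the dimensionality of pressure.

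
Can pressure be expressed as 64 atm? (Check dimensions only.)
Yes

pressure has SI base units: kg / (m * s^2)
atm reduces to the same SI base units, so it is a valid unit for pressure.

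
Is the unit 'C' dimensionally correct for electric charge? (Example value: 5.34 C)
Yes

electric charge has SI base units: A * s
C reduces to the same SI base units, so it is a valid unit for electric charge.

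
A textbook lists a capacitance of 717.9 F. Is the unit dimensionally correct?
Yes

capacitance has SI base units: A^2 * s^4 / (kg * m^2)
F reduces to the same SI base units, so it is a valid unit for capacitance.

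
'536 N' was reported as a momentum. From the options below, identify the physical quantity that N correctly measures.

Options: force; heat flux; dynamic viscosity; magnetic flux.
force

momentum should have units dimensionally equivalent to kg * m / s (e.g. kg·m/s).
The given unit 'N' reduces to kg * m / s^2. Of the listed options, that is the dimensionality of force.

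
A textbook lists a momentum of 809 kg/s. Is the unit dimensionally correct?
No

momentum has SI base units: kg * m / s
kg/s does NOT reduce to kg * m / s; a valid unit for momentum would be e.g. kg·m/s.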